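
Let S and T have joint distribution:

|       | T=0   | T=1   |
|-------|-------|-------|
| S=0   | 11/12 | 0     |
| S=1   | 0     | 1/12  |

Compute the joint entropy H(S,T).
H(S,T) = -Σ P(S,T) log₂ P(S,T), summed over the non-zero cells:
H(S,T) = -[(11/12)·log₂(11/12) + (1/12)·log₂(1/12)]
  = 0.1151 + 0.2987
  = 0.4138 bits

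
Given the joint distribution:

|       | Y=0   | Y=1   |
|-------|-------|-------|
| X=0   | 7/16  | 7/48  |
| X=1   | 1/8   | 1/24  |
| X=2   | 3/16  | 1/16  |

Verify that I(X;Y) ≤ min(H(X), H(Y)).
Marginal P(X) (row sums):
  P(X=0) = 7/16 + 7/48 = 7/12
  P(X=1) = 1/8 + 1/24 = 1/6
  P(X=2) = 3/16 + 1/16 = 1/4
Marginal P(Y) (column sums):
  P(Y=0) = 7/16 + 1/8 + 3/16 = 3/4
  P(Y=1) = 7/48 + 1/24 + 1/16 = 1/4

H(X) = -[(7/12)·log₂(7/12) + (1/6)·log₂(1/6) + (1/4)·log₂(1/4)]
  = 0.4536 + 0.4308 + 0.5000
  = 1.3844 bits
H(Y) = -[(3/4)·log₂(3/4) + (1/4)·log₂(1/4)]
  = 0.3113 + 0.5000
  = 0.8113 bits
H(X,Y) = -[(7/16)·log₂(7/16) + (7/48)·log₂(7/48) + (1/8)·log₂(1/8) + (1/24)·log₂(1/24) + (3/16)·log₂(3/16) + (1/16)·log₂(1/16)]
  = 0.5218 + 0.4051 + 0.3750 + 0.1910 + 0.4528 + 0.2500
  = 2.1957 bits

I(X;Y) = H(X) + H(Y) - H(X,Y)
  = 1.3844 + 0.8113 - 2.1957
  = 0.0000 bits

min(H(X), H(Y)) = min(1.3844, 0.8113) = 0.8113 bits
Since 0.0000 ≤ 0.8113, the bound is satisfied ✓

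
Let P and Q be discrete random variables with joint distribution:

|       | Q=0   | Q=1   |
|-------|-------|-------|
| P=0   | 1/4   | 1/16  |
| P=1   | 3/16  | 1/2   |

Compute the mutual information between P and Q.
Marginal P(P) (row sums):
  P(P=0) = 1/4 + 1/16 = 5/16
  P(P=1) = 3/16 + 1/2 = 11/16
Marginal P(Q) (column sums):
  P(Q=0) = 1/4 + 3/16 = 7/16
  P(Q=1) = 1/16 + 1/2 = 9/16

H(P) = -[(5/16)·log₂(5/16) + (11/16)·log₂(11/16)]
  = 0.5244 + 0.3716
  = 0.8960 bits
H(Q) = -[(7/16)·log₂(7/16) + (9/16)·log₂(9/16)]
  = 0.5218 + 0.4669
  = 0.9887 bits
H(P,Q) = -[(1/4)·log₂(1/4) + (1/16)·log₂(1/16) + (3/16)·log₂(3/16) + (1/2)·log₂(1/2)]
  = 0.5000 + 0.2500 + 0.4528 + 0.5000
  = 1.7028 bits

I(P;Q) = H(P) + H(Q) - H(P,Q)
  = 0.8960 + 0.9887 - 1.7028
  = 0.1819 bits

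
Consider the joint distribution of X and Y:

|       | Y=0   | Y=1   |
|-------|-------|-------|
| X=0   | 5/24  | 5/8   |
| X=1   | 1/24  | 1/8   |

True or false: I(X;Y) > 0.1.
Marginal P(X) (row sums):
  P(X=0) = 5/24 + 5/8 = 5/6
  P(X=1) = 1/24 + 1/8 = 1/6
Marginal P(Y) (column sums):
  P(Y=0) = 5/24 + 1/24 = 1/4
  P(Y=1) = 5/8 + 1/8 = 3/4

H(X) = -[(5/6)·log₂(5/6) + (1/6)·log₂(1/6)]
  = 0.2192 + 0.4308
  = 0.6500 bits
H(Y) = -[(1/4)·log₂(1/4) + (3/4)·log₂(3/4)]
  = 0.5000 + 0.3113
  = 0.8113 bits
H(X,Y) = -[(5/24)·log₂(5/24) + (5/8)·log₂(5/8) + (1/24)·log₂(1/24) + (1/8)·log₂(1/8)]
  = 0.4715 + 0.4238 + 0.1910 + 0.3750
  = 1.4613 bits

I(X;Y) = H(X) + H(Y) - H(X,Y)
  = 0.6500 + 0.8113 - 1.4613
  = 0.0000 bits

False. I(X;Y) = 0.0000 bits, which is ≤ 0.1 bits.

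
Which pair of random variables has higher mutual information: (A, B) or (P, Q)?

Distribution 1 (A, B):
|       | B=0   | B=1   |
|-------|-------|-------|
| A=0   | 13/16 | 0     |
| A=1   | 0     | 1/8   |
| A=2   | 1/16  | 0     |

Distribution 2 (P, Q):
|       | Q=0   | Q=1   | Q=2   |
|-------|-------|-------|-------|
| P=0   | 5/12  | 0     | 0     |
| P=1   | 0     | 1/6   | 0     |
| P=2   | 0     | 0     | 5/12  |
Distribution 1 (A, B):
Marginal P(A) (row sums):
  P(A=0) = 13/16 + 0 = 13/16
  P(A=1) = 0 + 1/8 = 1/8
  P(A=2) = 1/16 + 0 = 1/16
Marginal P(B) (column sums):
  P(B=0) = 13/16 + 0 + 1/16 = 7/8
  P(B=1) = 0 + 1/8 + 0 = 1/8

H(A) = -[(13/16)·log₂(13/16) + (1/8)·log₂(1/8) + (1/16)·log₂(1/16)]
  = 0.2434 + 0.3750 + 0.2500
  = 0.8684 bits
H(B) = -[(7/8)·log₂(7/8) + (1/8)·log₂(1/8)]
  = 0.1686 + 0.3750
  = 0.5436 bits
H(A,B) = -[(13/16)·log₂(13/16) + (1/8)·log₂(1/8) + (1/16)·log₂(1/16)]
  = 0.2434 + 0.3750 + 0.2500
  = 0.8684 bits

I(A;B) = H(A) + H(B) - H(A,B)
  = 0.8684 + 0.5436 - 0.8684
  = 0.5436 bits

Distribution 2 (P, Q):
Marginal P(P) (row sums):
  P(P=0) = 5/12 + 0 + 0 = 5/12
  P(P=1) = 0 + 1/6 + 0 = 1/6
  P(P=2) = 0 + 0 + 5/12 = 5/12
Marginal P(Q) (column sums):
  P(Q=0) = 5/12 + 0 + 0 = 5/12
  P(Q=1) = 0 + 1/6 + 0 = 1/6
  P(Q=2) = 0 + 0 + 5/12 = 5/12

H(P) = -[(5/12)·log₂(5/12) + (1/6)·log₂(1/6) + (5/12)·log₂(5/12)]
  = 0.5263 + 0.4308 + 0.5263
  = 1.4834 bits
H(Q) = -[(5/12)·log₂(5/12) + (1/6)·log₂(1/6) + (5/12)·log₂(5/12)]
  = 0.5263 + 0.4308 + 0.5263
  = 1.4834 bits
H(P,Q) = -[(5/12)·log₂(5/12) + (1/6)·log₂(1/6) + (5/12)·log₂(5/12)]
  = 0.5263 + 0.4308 + 0.5263
  = 1.4834 bits

I(P;Q) = H(P) + H(Q) - H(P,Q)
  = 1.4834 + 1.4834 - 1.4834
  = 1.4834 bits

I(P;Q) = 1.4834 bits > I(A;B) = 0.5436 bits, so (P, Q) has the higher mutual information (stronger dependence).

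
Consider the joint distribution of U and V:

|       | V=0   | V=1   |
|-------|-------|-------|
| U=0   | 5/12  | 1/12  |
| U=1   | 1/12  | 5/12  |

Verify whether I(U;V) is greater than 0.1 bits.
Marginal P(U) (row sums):
  P(U=0) = 5/12 + 1/12 = 1/2
  P(U=1) = 1/12 + 5/12 = 1/2
Marginal P(V) (column sums):
  P(V=0) = 5/12 + 1/12 = 1/2
  P(V=1) = 1/12 + 5/12 = 1/2

H(U) = -[(1/2)·log₂(1/2) + (1/2)·log₂(1/2)]
  = 0.5000 + 0.5000
  = 1.0000 bits
H(V) = -[(1/2)·log₂(1/2) + (1/2)·log₂(1/2)]
  = 0.5000 + 0.5000
  = 1.0000 bits
H(U,V) = -[(5/12)·log₂(5/12) + (1/12)·log₂(1/12) + (1/12)·log₂(1/12) + (5/12)·log₂(5/12)]
  = 0.5263 + 0.2987 + 0.2987 + 0.5263
  = 1.6500 bits

I(U;V) = H(U) + H(V) - H(U,V)
  = 1.0000 + 1.0000 - 1.6500
  = 0.3500 bits

Yes. I(U;V) = 0.3500 bits, which is > 0.1 bits.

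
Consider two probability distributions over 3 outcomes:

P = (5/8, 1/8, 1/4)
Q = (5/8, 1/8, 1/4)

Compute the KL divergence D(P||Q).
D(P||Q) = Σ P(i) log₂(P(i)/Q(i))
  i=0: (5/8) × log₂((5/8)/(5/8)) = (5/8) × log₂(1) = 0.0000
  i=1: (1/8) × log₂((1/8)/(1/8)) = (1/8) × log₂(1) = 0.0000
  i=2: (1/4) × log₂((1/4)/(1/4)) = (1/4) × log₂(1) = 0.0000
D(P||Q) = 0.0000 + 0.0000 + 0.0000
  = 0.0000 bits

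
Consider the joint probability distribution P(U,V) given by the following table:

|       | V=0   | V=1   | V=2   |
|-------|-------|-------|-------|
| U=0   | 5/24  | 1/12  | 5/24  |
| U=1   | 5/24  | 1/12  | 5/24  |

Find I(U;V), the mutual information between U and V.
Marginal P(U) (row sums):
  P(U=0) = 5/24 + 1/12 + 5/24 = 1/2
  P(U=1) = 5/24 + 1/12 + 5/24 = 1/2
Marginal P(V) (column sums):
  P(V=0) = 5/24 + 5/24 = 5/12
  P(V=1) = 1/12 + 1/12 = 1/6
  P(V=2) = 5/24 + 5/24 = 5/12

H(U) = -[(1/2)·log₂(1/2) + (1/2)·log₂(1/2)]
  = 0.5000 + 0.5000
  = 1.0000 bits
H(V) = -[(5/12)·log₂(5/12) + (1/6)·log₂(1/6) + (5/12)·log₂(5/12)]
  = 0.5263 + 0.4308 + 0.5263
  = 1.4834 bits
H(U,V) = -[(5/24)·log₂(5/24) + (1/12)·log₂(1/12) + (5/24)·log₂(5/24) + (5/24)·log₂(5/24) + (1/12)·log₂(1/12) + (5/24)·log₂(5/24)]
  = 0.4715 + 0.2987 + 0.4715 + 0.4715 + 0.2987 + 0.4715
  = 2.4834 bits

I(U;V) = H(U) + H(V) - H(U,V)
  = 1.0000 + 1.4834 - 2.4834
  = 0.0000 bits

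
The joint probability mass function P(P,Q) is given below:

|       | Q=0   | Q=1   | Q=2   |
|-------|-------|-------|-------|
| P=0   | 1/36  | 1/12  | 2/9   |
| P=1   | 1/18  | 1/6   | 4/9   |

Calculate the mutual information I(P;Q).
Marginal P(P) (row sums):
  P(P=0) = 1/36 + 1/12 + 2/9 = 1/3
  P(P=1) = 1/18 + 1/6 + 4/9 = 2/3
Marginal P(Q) (column sums):
  P(Q=0) = 1/36 + 1/18 = 1/12
  P(Q=1) = 1/12 + 1/6 = 1/4
  P(Q=2) = 2/9 + 4/9 = 2/3

H(P) = -[(1/3)·log₂(1/3) + (2/3)·log₂(2/3)]
  = 0.5283 + 0.3900
  = 0.9183 bits
H(Q) = -[(1/12)·log₂(1/12) + (1/4)·log₂(1/4) + (2/3)·log₂(2/3)]
  = 0.2987 + 0.5000 + 0.3900
  = 1.1887 bits
H(P,Q) = -[(1/36)·log₂(1/36) + (1/12)·log₂(1/12) + (2/9)·log₂(2/9) + (1/18)·log₂(1/18) + (1/6)·log₂(1/6) + (4/9)·log₂(4/9)]
  = 0.1436 + 0.2987 + 0.4822 + 0.2317 + 0.4308 + 0.5200
  = 2.1070 bits

I(P;Q) = H(P) + H(Q) - H(P,Q)
  = 0.9183 + 1.1887 - 2.1070
  = 0.0000 bits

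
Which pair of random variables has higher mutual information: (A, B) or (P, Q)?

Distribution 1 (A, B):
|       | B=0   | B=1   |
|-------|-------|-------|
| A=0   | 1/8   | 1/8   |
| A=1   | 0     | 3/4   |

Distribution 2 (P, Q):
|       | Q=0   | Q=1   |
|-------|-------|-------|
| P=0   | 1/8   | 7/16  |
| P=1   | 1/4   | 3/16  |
Distribution 1 (A, B):
Marginal P(A) (row sums):
  P(A=0) = 1/8 + 1/8 = 1/4
  P(A=1) = 0 + 3/4 = 3/4
Marginal P(B) (column sums):
  P(B=0) = 1/8 + 0 = 1/8
  P(B=1) = 1/8 + 3/4 = 7/8

H(A) = -[(1/4)·log₂(1/4) + (3/4)·log₂(3/4)]
  = 0.5000 + 0.3113
  = 0.8113 bits
H(B) = -[(1/8)·log₂(1/8) + (7/8)·log₂(7/8)]
  = 0.3750 + 0.1686
  = 0.5436 bits
H(A,B) = -[(1/8)·log₂(1/8) + (1/8)·log₂(1/8) + (3/4)·log₂(3/4)]
  = 0.3750 + 0.3750 + 0.3113
  = 1.0613 bits

I(A;B) = H(A) + H(B) - H(A,B)
  = 0.8113 + 0.5436 - 1.0613
  = 0.2936 bits

Distribution 2 (P, Q):
Marginal P(P) (row sums):
  P(P=0) = 1/8 + 7/16 = 9/16
  P(P=1) = 1/4 + 3/16 = 7/16
Marginal P(Q) (column sums):
  P(Q=0) = 1/8 + 1/4 = 3/8
  P(Q=1) = 7/16 + 3/16 = 5/8

H(P) = -[(9/16)·log₂(9/16) + (7/16)·log₂(7/16)]
  = 0.4669 + 0.5218
  = 0.9887 bits
H(Q) = -[(3/8)·log₂(3/8) + (5/8)·log₂(5/8)]
  = 0.5306 + 0.4238
  = 0.9544 bits
H(P,Q) = -[(1/8)·log₂(1/8) + (7/16)·log₂(7/16) + (1/4)·log₂(1/4) + (3/16)·log₂(3/16)]
  = 0.3750 + 0.5218 + 0.5000 + 0.4528
  = 1.8496 bits

I(P;Q) = H(P) + H(Q) - H(P,Q)
  = 0.9887 + 0.9544 - 1.8496
  = 0.0935 bits

I(A;B) = 0.2936 bits > I(P;Q) = 0.0935 bits, so (A, B) has the higher mutual information (stronger dependence).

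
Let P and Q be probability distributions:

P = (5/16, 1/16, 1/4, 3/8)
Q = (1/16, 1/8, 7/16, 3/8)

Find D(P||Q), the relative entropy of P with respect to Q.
D(P||Q) = Σ P(i) log₂(P(i)/Q(i))
  i=0: (5/16) × log₂((5/16)/(1/16)) = (5/16) × log₂(5) = 0.7256
  i=1: (1/16) × log₂((1/16)/(1/8)) = (1/16) × log₂(1/2) = -0.0625
  i=2: (1/4) × log₂((1/4)/(7/16)) = (1/4) × log₂(4/7) = -0.2018
  i=3: (3/8) × log₂((3/8)/(3/8)) = (3/8) × log₂(1) = 0.0000
D(P||Q) = 0.7256 - 0.0625 - 0.2018 + 0.0000
  = 0.4613 bits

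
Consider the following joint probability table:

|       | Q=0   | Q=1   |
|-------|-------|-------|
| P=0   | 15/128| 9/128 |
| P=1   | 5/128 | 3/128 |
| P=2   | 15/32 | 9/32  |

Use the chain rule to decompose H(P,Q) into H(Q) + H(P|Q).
By the chain rule: H(P,Q) = H(Q) + H(P|Q)

Marginal P(Q) (column sums):
  P(Q=0) = 15/128 + 5/128 + 15/32 = 5/8
  P(Q=1) = 9/128 + 3/128 + 9/32 = 3/8
H(Q) = -[(5/8)·log₂(5/8) + (3/8)·log₂(3/8)]
  = 0.4238 + 0.5306
  = 0.9544 bits
H(P|Q) = -Σ P(P,Q)·log₂ P(P|Q), where P(P|Q) = P(P,Q) / P(Q)
  (P=0,Q=0): P(P|Q) = (15/128)/(5/8) = 3/16;  -(15/128)·log₂(3/16) = 0.2830
  (P=0,Q=1): P(P|Q) = (9/128)/(3/8) = 3/16;  -(9/128)·log₂(3/16) = 0.1698
  (P=1,Q=0): P(P|Q) = (5/128)/(5/8) = 1/16;  -(5/128)·log₂(1/16) = 0.1563
  (P=1,Q=1): P(P|Q) = (3/128)/(3/8) = 1/16;  -(3/128)·log₂(1/16) = 0.0938
  (P=2,Q=0): P(P|Q) = (15/32)/(5/8) = 3/4;  -(15/32)·log₂(3/4) = 0.1945
  (P=2,Q=1): P(P|Q) = (9/32)/(3/8) = 3/4;  -(9/32)·log₂(3/4) = 0.1167
H(P|Q) = 0.2830 + 0.1698 + 0.1563 + 0.0938 + 0.1945 + 0.1167
  = 1.0141 bits

H(P,Q) = H(Q) + H(P|Q) = 0.9544 + 1.0141 = 1.9685 bits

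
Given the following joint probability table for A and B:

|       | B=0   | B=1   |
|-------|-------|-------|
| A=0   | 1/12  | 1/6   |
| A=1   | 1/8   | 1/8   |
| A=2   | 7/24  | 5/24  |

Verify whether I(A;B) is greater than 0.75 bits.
Marginal P(A) (row sums):
  P(A=0) = 1/12 + 1/6 = 1/4
  P(A=1) = 1/8 + 1/8 = 1/4
  P(A=2) = 7/24 + 5/24 = 1/2
Marginal P(B) (column sums):
  P(B=0) = 1/12 + 1/8 + 7/24 = 1/2
  P(B=1) = 1/6 + 1/8 + 5/24 = 1/2

H(A) = -[(1/4)·log₂(1/4) + (1/4)·log₂(1/4) + (1/2)·log₂(1/2)]
  = 0.5000 + 0.5000 + 0.5000
  = 1.5000 bits
H(B) = -[(1/2)·log₂(1/2) + (1/2)·log₂(1/2)]
  = 0.5000 + 0.5000
  = 1.0000 bits
H(A,B) = -[(1/12)·log₂(1/12) + (1/6)·log₂(1/6) + (1/8)·log₂(1/8) + (1/8)·log₂(1/8) + (7/24)·log₂(7/24) + (5/24)·log₂(5/24)]
  = 0.2987 + 0.4308 + 0.3750 + 0.3750 + 0.5185 + 0.4715
  = 2.4695 bits

I(A;B) = H(A) + H(B) - H(A,B)
  = 1.5000 + 1.0000 - 2.4695
  = 0.0305 bits

No. I(A;B) = 0.0305 bits, which is ≤ 0.75 bits.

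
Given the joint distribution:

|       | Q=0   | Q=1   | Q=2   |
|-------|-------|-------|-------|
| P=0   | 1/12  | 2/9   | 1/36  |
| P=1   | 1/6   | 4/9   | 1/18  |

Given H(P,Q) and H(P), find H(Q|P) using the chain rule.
From the chain rule: H(P,Q) = H(P) + H(Q|P)
Therefore: H(Q|P) = H(P,Q) - H(P)

H(P,Q) = -[(1/12)·log₂(1/12) + (2/9)·log₂(2/9) + (1/36)·log₂(1/36) + (1/6)·log₂(1/6) + (4/9)·log₂(4/9) + (1/18)·log₂(1/18)]
  = 0.2987 + 0.4822 + 0.1436 + 0.4308 + 0.5200 + 0.2317
  = 2.1070 bits
Marginal P(P) (row sums):
  P(P=0) = 1/12 + 2/9 + 1/36 = 1/3
  P(P=1) = 1/6 + 4/9 + 1/18 = 2/3
H(P) = -[(1/3)·log₂(1/3) + (2/3)·log₂(2/3)]
  = 0.5283 + 0.3900
  = 0.9183 bits

H(Q|P) = 2.1070 - 0.9183 = 1.1887 bits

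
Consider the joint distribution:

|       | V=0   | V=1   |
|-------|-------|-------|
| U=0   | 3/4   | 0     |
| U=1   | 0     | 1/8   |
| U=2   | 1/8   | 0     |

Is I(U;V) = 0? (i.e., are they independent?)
Marginal P(U) (row sums):
  P(U=0) = 3/4 + 0 = 3/4
  P(U=1) = 0 + 1/8 = 1/8
  P(U=2) = 1/8 + 0 = 1/8
Marginal P(V) (column sums):
  P(V=0) = 3/4 + 0 + 1/8 = 7/8
  P(V=1) = 0 + 1/8 + 0 = 1/8

U and V are independent iff P(U=i,V=j) = P(U=i)·P(V=j) for every cell.
  P(U=0)·P(V=0) = 3/4 × 7/8 = 21/32, but P(U=0,V=0) = 3/4 ✗

No, U and V are not independent. Quantitatively, I(U;V) > 0:

H(U) = -[(3/4)·log₂(3/4) + (1/8)·log₂(1/8) + (1/8)·log₂(1/8)]
  = 0.3113 + 0.3750 + 0.3750
  = 1.0613 bits
H(V) = -[(7/8)·log₂(7/8) + (1/8)·log₂(1/8)]
  = 0.1686 + 0.3750
  = 0.5436 bits
H(U,V) = -[(3/4)·log₂(3/4) + (1/8)·log₂(1/8) + (1/8)·log₂(1/8)]
  = 0.3113 + 0.3750 + 0.3750
  = 1.0613 bits
I(U;V) = H(U) + H(V) - H(U,V) = 1.0613 + 0.5436 - 1.0613 = 0.5436 bits > 0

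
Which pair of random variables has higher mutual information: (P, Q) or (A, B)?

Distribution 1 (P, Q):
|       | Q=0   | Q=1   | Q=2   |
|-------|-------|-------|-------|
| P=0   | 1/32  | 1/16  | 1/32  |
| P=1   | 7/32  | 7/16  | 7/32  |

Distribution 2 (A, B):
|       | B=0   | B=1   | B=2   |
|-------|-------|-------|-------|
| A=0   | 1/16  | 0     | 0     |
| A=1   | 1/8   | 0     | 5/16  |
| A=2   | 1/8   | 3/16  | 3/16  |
Distribution 1 (P, Q):
Marginal P(P) (row sums):
  P(P=0) = 1/32 + 1/16 + 1/32 = 1/8
  P(P=1) = 7/32 + 7/16 + 7/32 = 7/8
Marginal P(Q) (column sums):
  P(Q=0) = 1/32 + 7/32 = 1/4
  P(Q=1) = 1/16 + 7/16 = 1/2
  P(Q=2) = 1/32 + 7/32 = 1/4

H(P) = -[(1/8)·log₂(1/8) + (7/8)·log₂(7/8)]
  = 0.3750 + 0.1686
  = 0.5436 bits
H(Q) = -[(1/4)·log₂(1/4) + (1/2)·log₂(1/2) + (1/4)·log₂(1/4)]
  = 0.5000 + 0.5000 + 0.5000
  = 1.5000 bits
H(P,Q) = -[(1/32)·log₂(1/32) + (1/16)·log₂(1/16) + (1/32)·log₂(1/32) + (7/32)·log₂(7/32) + (7/16)·log₂(7/16) + (7/32)·log₂(7/32)]
  = 0.1563 + 0.2500 + 0.1563 + 0.4796 + 0.5218 + 0.4796
  = 2.0436 bits

I(P;Q) = H(P) + H(Q) - H(P,Q)
  = 0.5436 + 1.5000 - 2.0436
  = 0.0000 bits

Distribution 2 (A, B):
Marginal P(A) (row sums):
  P(A=0) = 1/16 + 0 + 0 = 1/16
  P(A=1) = 1/8 + 0 + 5/16 = 7/16
  P(A=2) = 1/8 + 3/16 + 3/16 = 1/2
Marginal P(B) (column sums):
  P(B=0) = 1/16 + 1/8 + 1/8 = 5/16
  P(B=1) = 0 + 0 + 3/16 = 3/16
  P(B=2) = 0 + 5/16 + 3/16 = 1/2

H(A) = -[(1/16)·log₂(1/16) + (7/16)·log₂(7/16) + (1/2)·log₂(1/2)]
  = 0.2500 + 0.5218 + 0.5000
  = 1.2718 bits
H(B) = -[(5/16)·log₂(5/16) + (3/16)·log₂(3/16) + (1/2)·log₂(1/2)]
  = 0.5244 + 0.4528 + 0.5000
  = 1.4772 bits
H(A,B) = -[(1/16)·log₂(1/16) + (1/8)·log₂(1/8) + (5/16)·log₂(5/16) + (1/8)·log₂(1/8) + (3/16)·log₂(3/16) + (3/16)·log₂(3/16)]
  = 0.2500 + 0.3750 + 0.5244 + 0.3750 + 0.4528 + 0.4528
  = 2.4300 bits

I(A;B) = H(A) + H(B) - H(A,B)
  = 1.2718 + 1.4772 - 2.4300
  = 0.3190 bits

I(A;B) = 0.3190 bits > I(P;Q) = 0.0000 bits, so (A, B) has the higher mutual information (stronger dependence).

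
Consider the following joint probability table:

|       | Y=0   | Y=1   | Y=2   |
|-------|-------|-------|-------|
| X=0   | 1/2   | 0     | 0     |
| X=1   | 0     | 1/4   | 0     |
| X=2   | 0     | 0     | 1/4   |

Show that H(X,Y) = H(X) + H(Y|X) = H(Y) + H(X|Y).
Marginal P(X) (row sums):
  P(X=0) = 1/2 + 0 + 0 = 1/2
  P(X=1) = 0 + 1/4 + 0 = 1/4
  P(X=2) = 0 + 0 + 1/4 = 1/4
Marginal P(Y) (column sums):
  P(Y=0) = 1/2 + 0 + 0 = 1/2
  P(Y=1) = 0 + 1/4 + 0 = 1/4
  P(Y=2) = 0 + 0 + 1/4 = 1/4

Decomposition 1: H(X) + H(Y|X)
H(X) = -[(1/2)·log₂(1/2) + (1/4)·log₂(1/4) + (1/4)·log₂(1/4)]
  = 0.5000 + 0.5000 + 0.5000
  = 1.5000 bits
H(Y|X) = -Σ P(X,Y)·log₂ P(Y|X), where P(Y|X) = P(X,Y) / P(X)
  (cells with P(X,Y) = 0 contribute 0)
  (X=0,Y=0): P(Y|X) = (1/2)/(1/2) = 1;  -(1/2)·log₂(1) = 0.0000
  (X=1,Y=1): P(Y|X) = (1/4)/(1/4) = 1;  -(1/4)·log₂(1) = 0.0000
  (X=2,Y=2): P(Y|X) = (1/4)/(1/4) = 1;  -(1/4)·log₂(1) = 0.0000
H(Y|X) = 0.0000 + 0.0000 + 0.0000
  = 0.0000 bits
H(X) + H(Y|X) = 1.5000 + 0.0000 = 1.5000 bits

Decomposition 2: H(Y) + H(X|Y)
H(Y) = -[(1/2)·log₂(1/2) + (1/4)·log₂(1/4) + (1/4)·log₂(1/4)]
  = 0.5000 + 0.5000 + 0.5000
  = 1.5000 bits
H(X|Y) = -Σ P(X,Y)·log₂ P(X|Y), where P(X|Y) = P(X,Y) / P(Y)
  (cells with P(X,Y) = 0 contribute 0)
  (X=0,Y=0): P(X|Y) = (1/2)/(1/2) = 1;  -(1/2)·log₂(1) = 0.0000
  (X=1,Y=1): P(X|Y) = (1/4)/(1/4) = 1;  -(1/4)·log₂(1) = 0.0000
  (X=2,Y=2): P(X|Y) = (1/4)/(1/4) = 1;  -(1/4)·log₂(1) = 0.0000
H(X|Y) = 0.0000 + 0.0000 + 0.0000
  = 0.0000 bits
H(Y) + H(X|Y) = 1.5000 + 0.0000 = 1.5000 bits

Direct computation of the joint entropy:
H(X,Y) = -[(1/2)·log₂(1/2) + (1/4)·log₂(1/4) + (1/4)·log₂(1/4)]
  = 0.5000 + 0.5000 + 0.5000
  = 1.5000 bits

All three agree: H(X,Y) = 1.5000 bits ✓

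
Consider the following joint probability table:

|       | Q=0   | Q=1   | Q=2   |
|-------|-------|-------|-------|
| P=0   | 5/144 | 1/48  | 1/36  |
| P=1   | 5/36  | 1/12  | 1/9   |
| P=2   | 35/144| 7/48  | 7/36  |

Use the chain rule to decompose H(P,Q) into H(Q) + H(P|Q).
By the chain rule: H(P,Q) = H(Q) + H(P|Q)

Marginal P(Q) (column sums):
  P(Q=0) = 5/144 + 5/36 + 35/144 = 5/12
  P(Q=1) = 1/48 + 1/12 + 7/48 = 1/4
  P(Q=2) = 1/36 + 1/9 + 7/36 = 1/3
H(Q) = -[(5/12)·log₂(5/12) + (1/4)·log₂(1/4) + (1/3)·log₂(1/3)]
  = 0.5263 + 0.5000 + 0.5283
  = 1.5546 bits
H(P|Q) = -Σ P(P,Q)·log₂ P(P|Q), where P(P|Q) = P(P,Q) / P(Q)
  (P=0,Q=0): P(P|Q) = (5/144)/(5/12) = 1/12;  -(5/144)·log₂(1/12) = 0.1245
  (P=0,Q=1): P(P|Q) = (1/48)/(1/4) = 1/12;  -(1/48)·log₂(1/12) = 0.0747
  (P=0,Q=2): P(P|Q) = (1/36)/(1/3) = 1/12;  -(1/36)·log₂(1/12) = 0.0996
  (P=1,Q=0): P(P|Q) = (5/36)/(5/12) = 1/3;  -(5/36)·log₂(1/3) = 0.2201
  (P=1,Q=1): P(P|Q) = (1/12)/(1/4) = 1/3;  -(1/12)·log₂(1/3) = 0.1321
  (P=1,Q=2): P(P|Q) = (1/9)/(1/3) = 1/3;  -(1/9)·log₂(1/3) = 0.1761
  (P=2,Q=0): P(P|Q) = (35/144)/(5/12) = 7/12;  -(35/144)·log₂(7/12) = 0.1890
  (P=2,Q=1): P(P|Q) = (7/48)/(1/4) = 7/12;  -(7/48)·log₂(7/12) = 0.1134
  (P=2,Q=2): P(P|Q) = (7/36)/(1/3) = 7/12;  -(7/36)·log₂(7/12) = 0.1512
H(P|Q) = 0.1245 + 0.0747 + 0.0996 + 0.2201 + 0.1321 + 0.1761 + 0.1890 + 0.1134 + 0.1512
  = 1.2807 bits

H(P,Q) = H(Q) + H(P|Q) = 1.5546 + 1.2807 = 2.8353 bits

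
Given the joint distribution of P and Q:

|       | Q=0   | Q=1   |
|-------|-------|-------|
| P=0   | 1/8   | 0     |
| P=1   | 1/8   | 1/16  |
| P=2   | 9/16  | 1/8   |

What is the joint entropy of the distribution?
H(P,Q) = -Σ P(P,Q) log₂ P(P,Q), summed over the non-zero cells:
H(P,Q) = -[(1/8)·log₂(1/8) + (1/8)·log₂(1/8) + (1/16)·log₂(1/16) + (9/16)·log₂(9/16) + (1/8)·log₂(1/8)]
  = 0.3750 + 0.3750 + 0.2500 + 0.4669 + 0.3750
  = 1.8419 bits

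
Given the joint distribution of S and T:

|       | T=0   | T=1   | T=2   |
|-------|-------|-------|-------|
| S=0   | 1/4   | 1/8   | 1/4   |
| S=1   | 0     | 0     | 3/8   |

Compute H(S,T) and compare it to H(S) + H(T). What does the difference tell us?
Marginal P(S) (row sums):
  P(S=0) = 1/4 + 1/8 + 1/4 = 5/8
  P(S=1) = 0 + 0 + 3/8 = 3/8
Marginal P(T) (column sums):
  P(T=0) = 1/4 + 0 = 1/4
  P(T=1) = 1/8 + 0 = 1/8
  P(T=2) = 1/4 + 3/8 = 5/8

H(S,T) = -[(1/4)·log₂(1/4) + (1/8)·log₂(1/8) + (1/4)·log₂(1/4) + (3/8)·log₂(3/8)]
  = 0.5000 + 0.3750 + 0.5000 + 0.5306
  = 1.9056 bits
H(S) = -[(5/8)·log₂(5/8) + (3/8)·log₂(3/8)]
  = 0.4238 + 0.5306
  = 0.9544 bits
H(T) = -[(1/4)·log₂(1/4) + (1/8)·log₂(1/8) + (5/8)·log₂(5/8)]
  = 0.5000 + 0.3750 + 0.4238
  = 1.2988 bits

H(S) + H(T) = 0.9544 + 1.2988 = 2.2532 bits
Difference: H(S) + H(T) - H(S,T) = 2.2532 - 1.9056 = 0.3476 bits = I(S;T)

The difference is the mutual information; it is positive here, so S and T are dependent (knowing one reduces uncertainty about the other by 0.3476 bits).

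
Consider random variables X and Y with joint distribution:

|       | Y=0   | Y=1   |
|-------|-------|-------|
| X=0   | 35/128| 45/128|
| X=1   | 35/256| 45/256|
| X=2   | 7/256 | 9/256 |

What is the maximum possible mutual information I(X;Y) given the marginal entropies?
The upper bound on mutual information is I(X;Y) ≤ min(H(X), H(Y)).

Marginal P(X) (row sums):
  P(X=0) = 35/128 + 45/128 = 5/8
  P(X=1) = 35/256 + 45/256 = 5/16
  P(X=2) = 7/256 + 9/256 = 1/16
Marginal P(Y) (column sums):
  P(Y=0) = 35/128 + 35/256 + 7/256 = 7/16
  P(Y=1) = 45/128 + 45/256 + 9/256 = 9/16

H(X) = -[(5/8)·log₂(5/8) + (5/16)·log₂(5/16) + (1/16)·log₂(1/16)]
  = 0.4238 + 0.5244 + 0.2500
  = 1.1982 bits
H(Y) = -[(7/16)·log₂(7/16) + (9/16)·log₂(9/16)]
  = 0.5218 + 0.4669
  = 0.9887 bits

Maximum possible I(X;Y) = min(1.1982, 0.9887) = 0.9887 bits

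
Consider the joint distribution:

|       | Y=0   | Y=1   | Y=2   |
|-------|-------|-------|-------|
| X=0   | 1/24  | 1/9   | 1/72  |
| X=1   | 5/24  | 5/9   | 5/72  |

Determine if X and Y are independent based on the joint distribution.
Marginal P(X) (row sums):
  P(X=0) = 1/24 + 1/9 + 1/72 = 1/6
  P(X=1) = 5/24 + 5/9 + 5/72 = 5/6
Marginal P(Y) (column sums):
  P(Y=0) = 1/24 + 5/24 = 1/4
  P(Y=1) = 1/9 + 5/9 = 2/3
  P(Y=2) = 1/72 + 5/72 = 1/12

X and Y are independent iff P(X=i,Y=j) = P(X=i)·P(Y=j) for every cell.
  P(X=0)·P(Y=0) = 1/6 × 1/4 = 1/24 = P(X=0,Y=0) ✓
  P(X=0)·P(Y=1) = 1/6 × 2/3 = 1/9 = P(X=0,Y=1) ✓
  P(X=0)·P(Y=2) = 1/6 × 1/12 = 1/72 = P(X=0,Y=2) ✓
  P(X=1)·P(Y=0) = 5/6 × 1/4 = 5/24 = P(X=1,Y=0) ✓
  P(X=1)·P(Y=1) = 5/6 × 2/3 = 5/9 = P(X=1,Y=1) ✓
  P(X=1)·P(Y=2) = 5/6 × 1/12 = 5/72 = P(X=1,Y=2) ✓

Yes, X and Y are independent: every cell factors, so I(X;Y) = 0 bits.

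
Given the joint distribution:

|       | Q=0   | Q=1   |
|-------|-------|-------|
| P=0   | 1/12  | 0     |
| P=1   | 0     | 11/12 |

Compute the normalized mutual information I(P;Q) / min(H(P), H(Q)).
Marginal P(P) (row sums):
  P(P=0) = 1/12 + 0 = 1/12
  P(P=1) = 0 + 11/12 = 11/12
Marginal P(Q) (column sums):
  P(Q=0) = 1/12 + 0 = 1/12
  P(Q=1) = 0 + 11/12 = 11/12

H(P) = -[(1/12)·log₂(1/12) + (11/12)·log₂(11/12)]
  = 0.2987 + 0.1151
  = 0.4138 bits
H(Q) = -[(1/12)·log₂(1/12) + (11/12)·log₂(11/12)]
  = 0.2987 + 0.1151
  = 0.4138 bits
H(P,Q) = -[(1/12)·log₂(1/12) + (11/12)·log₂(11/12)]
  = 0.2987 + 0.1151
  = 0.4138 bits

I(P;Q) = H(P) + H(Q) - H(P,Q)
  = 0.4138 + 0.4138 - 0.4138
  = 0.4138 bits

min(H(P), H(Q)) = min(0.4138, 0.4138) = 0.4138 bits
Normalized MI = 0.4138 / 0.4138 = 1.0000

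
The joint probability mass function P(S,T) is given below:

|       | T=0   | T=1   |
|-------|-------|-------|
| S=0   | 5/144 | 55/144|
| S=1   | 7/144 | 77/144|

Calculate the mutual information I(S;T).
Marginal P(S) (row sums):
  P(S=0) = 5/144 + 55/144 = 5/12
  P(S=1) = 7/144 + 77/144 = 7/12
Marginal P(T) (column sums):
  P(T=0) = 5/144 + 7/144 = 1/12
  P(T=1) = 55/144 + 77/144 = 11/12

H(S) = -[(5/12)·log₂(5/12) + (7/12)·log₂(7/12)]
  = 0.5263 + 0.4536
  = 0.9799 bits
H(T) = -[(1/12)·log₂(1/12) + (11/12)·log₂(11/12)]
  = 0.2987 + 0.1151
  = 0.4138 bits
H(S,T) = -[(5/144)·log₂(5/144) + (55/144)·log₂(55/144) + (7/144)·log₂(7/144) + (77/144)·log₂(77/144)]
  = 0.1683 + 0.5304 + 0.2121 + 0.4829
  = 1.3937 bits

I(S;T) = H(S) + H(T) - H(S,T)
  = 0.9799 + 0.4138 - 1.3937
  = 0.0000 bits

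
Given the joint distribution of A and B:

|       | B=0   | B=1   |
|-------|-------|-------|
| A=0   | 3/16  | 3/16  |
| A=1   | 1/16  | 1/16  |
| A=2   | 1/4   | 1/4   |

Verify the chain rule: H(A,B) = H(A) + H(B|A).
Left side:
H(A,B) = -[(3/16)·log₂(3/16) + (3/16)·log₂(3/16) + (1/16)·log₂(1/16) + (1/16)·log₂(1/16) + (1/4)·log₂(1/4) + (1/4)·log₂(1/4)]
  = 0.4528 + 0.4528 + 0.2500 + 0.2500 + 0.5000 + 0.5000
  = 2.4056 bits

Right side:
Marginal P(A) (row sums):
  P(A=0) = 3/16 + 3/16 = 3/8
  P(A=1) = 1/16 + 1/16 = 1/8
  P(A=2) = 1/4 + 1/4 = 1/2
H(A) = -[(3/8)·log₂(3/8) + (1/8)·log₂(1/8) + (1/2)·log₂(1/2)]
  = 0.5306 + 0.3750 + 0.5000
  = 1.4056 bits
H(B|A) = -Σ P(A,B)·log₂ P(B|A), where P(B|A) = P(A,B) / P(A)
  (A=0,B=0): P(B|A) = (3/16)/(3/8) = 1/2;  -(3/16)·log₂(1/2) = 0.1875
  (A=0,B=1): P(B|A) = (3/16)/(3/8) = 1/2;  -(3/16)·log₂(1/2) = 0.1875
  (A=1,B=0): P(B|A) = (1/16)/(1/8) = 1/2;  -(1/16)·log₂(1/2) = 0.0625
  (A=1,B=1): P(B|A) = (1/16)/(1/8) = 1/2;  -(1/16)·log₂(1/2) = 0.0625
  (A=2,B=0): P(B|A) = (1/4)/(1/2) = 1/2;  -(1/4)·log₂(1/2) = 0.2500
  (A=2,B=1): P(B|A) = (1/4)/(1/2) = 1/2;  -(1/4)·log₂(1/2) = 0.2500
H(B|A) = 0.1875 + 0.1875 + 0.0625 + 0.0625 + 0.2500 + 0.2500
  = 1.0000 bits
H(A) + H(B|A) = 1.4056 + 1.0000 = 2.4056 bits

Both sides equal 2.4056 bits, so the chain rule holds ✓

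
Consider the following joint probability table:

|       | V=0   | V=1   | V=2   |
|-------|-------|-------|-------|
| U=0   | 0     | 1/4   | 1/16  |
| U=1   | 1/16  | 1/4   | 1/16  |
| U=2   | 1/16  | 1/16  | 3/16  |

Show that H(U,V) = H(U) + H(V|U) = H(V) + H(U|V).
Marginal P(U) (row sums):
  P(U=0) = 0 + 1/4 + 1/16 = 5/16
  P(U=1) = 1/16 + 1/4 + 1/16 = 3/8
  P(U=2) = 1/16 + 1/16 + 3/16 = 5/16
Marginal P(V) (column sums):
  P(V=0) = 0 + 1/16 + 1/16 = 1/8
  P(V=1) = 1/4 + 1/4 + 1/16 = 9/16
  P(V=2) = 1/16 + 1/16 + 3/16 = 5/16

Decomposition 1: H(U) + H(V|U)
H(U) = -[(5/16)·log₂(5/16) + (3/8)·log₂(3/8) + (5/16)·log₂(5/16)]
  = 0.5244 + 0.5306 + 0.5244
  = 1.5794 bits
H(V|U) = -Σ P(U,V)·log₂ P(V|U), where P(V|U) = P(U,V) / P(U)
  (cells with P(U,V) = 0 contribute 0)
  (U=0,V=1): P(V|U) = (1/4)/(5/16) = 4/5;  -(1/4)·log₂(4/5) = 0.0805
  (U=0,V=2): P(V|U) = (1/16)/(5/16) = 1/5;  -(1/16)·log₂(1/5) = 0.1451
  (U=1,V=0): P(V|U) = (1/16)/(3/8) = 1/6;  -(1/16)·log₂(1/6) = 0.1616
  (U=1,V=1): P(V|U) = (1/4)/(3/8) = 2/3;  -(1/4)·log₂(2/3) = 0.1462
  (U=1,V=2): P(V|U) = (1/16)/(3/8) = 1/6;  -(1/16)·log₂(1/6) = 0.1616
  (U=2,V=0): P(V|U) = (1/16)/(5/16) = 1/5;  -(1/16)·log₂(1/5) = 0.1451
  (U=2,V=1): P(V|U) = (1/16)/(5/16) = 1/5;  -(1/16)·log₂(1/5) = 0.1451
  (U=2,V=2): P(V|U) = (3/16)/(5/16) = 3/5;  -(3/16)·log₂(3/5) = 0.1382
H(V|U) = 0.0805 + 0.1451 + 0.1616 + 0.1462 + 0.1616 + 0.1451 + 0.1451 + 0.1382
  = 1.1234 bits
H(U) + H(V|U) = 1.5794 + 1.1234 = 2.7028 bits

Decomposition 2: H(V) + H(U|V)
H(V) = -[(1/8)·log₂(1/8) + (9/16)·log₂(9/16) + (5/16)·log₂(5/16)]
  = 0.3750 + 0.4669 + 0.5244
  = 1.3663 bits
H(U|V) = -Σ P(U,V)·log₂ P(U|V), where P(U|V) = P(U,V) / P(V)
  (cells with P(U,V) = 0 contribute 0)
  (U=0,V=1): P(U|V) = (1/4)/(9/16) = 4/9;  -(1/4)·log₂(4/9) = 0.2925
  (U=0,V=2): P(U|V) = (1/16)/(5/16) = 1/5;  -(1/16)·log₂(1/5) = 0.1451
  (U=1,V=0): P(U|V) = (1/16)/(1/8) = 1/2;  -(1/16)·log₂(1/2) = 0.0625
  (U=1,V=1): P(U|V) = (1/4)/(9/16) = 4/9;  -(1/4)·log₂(4/9) = 0.2925
  (U=1,V=2): P(U|V) = (1/16)/(5/16) = 1/5;  -(1/16)·log₂(1/5) = 0.1451
  (U=2,V=0): P(U|V) = (1/16)/(1/8) = 1/2;  -(1/16)·log₂(1/2) = 0.0625
  (U=2,V=1): P(U|V) = (1/16)/(9/16) = 1/9;  -(1/16)·log₂(1/9) = 0.1981
  (U=2,V=2): P(U|V) = (3/16)/(5/16) = 3/5;  -(3/16)·log₂(3/5) = 0.1382
H(U|V) = 0.2925 + 0.1451 + 0.0625 + 0.2925 + 0.1451 + 0.0625 + 0.1981 + 0.1382
  = 1.3365 bits
H(V) + H(U|V) = 1.3663 + 1.3365 = 2.7028 bits

Direct computation of the joint entropy:
H(U,V) = -[(1/4)·log₂(1/4) + (1/16)·log₂(1/16) + (1/16)·log₂(1/16) + (1/4)·log₂(1/4) + (1/16)·log₂(1/16) + (1/16)·log₂(1/16) + (1/16)·log₂(1/16) + (3/16)·log₂(3/16)]
  = 0.5000 + 0.2500 + 0.2500 + 0.5000 + 0.2500 + 0.2500 + 0.2500 + 0.4528
  = 2.7028 bits

All three agree: H(U,V) = 2.7028 bits ✓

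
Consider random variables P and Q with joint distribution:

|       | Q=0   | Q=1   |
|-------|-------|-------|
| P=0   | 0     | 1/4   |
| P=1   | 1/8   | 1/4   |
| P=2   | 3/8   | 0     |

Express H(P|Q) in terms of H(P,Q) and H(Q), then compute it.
H(P|Q) = H(P,Q) - H(Q)

Marginal P(Q) (column sums):
  P(Q=0) = 0 + 1/8 + 3/8 = 1/2
  P(Q=1) = 1/4 + 1/4 + 0 = 1/2

H(P,Q) = -[(1/4)·log₂(1/4) + (1/8)·log₂(1/8) + (1/4)·log₂(1/4) + (3/8)·log₂(3/8)]
  = 0.5000 + 0.3750 + 0.5000 + 0.5306
  = 1.9056 bits
H(Q) = -[(1/2)·log₂(1/2) + (1/2)·log₂(1/2)]
  = 0.5000 + 0.5000
  = 1.0000 bits

H(P|Q) = 1.9056 - 1.0000 = 0.9056 bits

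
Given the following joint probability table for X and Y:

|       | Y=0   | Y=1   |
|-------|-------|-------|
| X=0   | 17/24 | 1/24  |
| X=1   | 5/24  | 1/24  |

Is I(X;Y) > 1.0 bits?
Marginal P(X) (row sums):
  P(X=0) = 17/24 + 1/24 = 3/4
  P(X=1) = 5/24 + 1/24 = 1/4
Marginal P(Y) (column sums):
  P(Y=0) = 17/24 + 5/24 = 11/12
  P(Y=1) = 1/24 + 1/24 = 1/12

H(X) = -[(3/4)·log₂(3/4) + (1/4)·log₂(1/4)]
  = 0.3113 + 0.5000
  = 0.8113 bits
H(Y) = -[(11/12)·log₂(11/12) + (1/12)·log₂(1/12)]
  = 0.1151 + 0.2987
  = 0.4138 bits
H(X,Y) = -[(17/24)·log₂(17/24) + (1/24)·log₂(1/24) + (5/24)·log₂(5/24) + (1/24)·log₂(1/24)]
  = 0.3524 + 0.1910 + 0.4715 + 0.1910
  = 1.2059 bits

I(X;Y) = H(X) + H(Y) - H(X,Y)
  = 0.8113 + 0.4138 - 1.2059
  = 0.0192 bits

No. I(X;Y) = 0.0192 bits, which is ≤ 1.0 bits.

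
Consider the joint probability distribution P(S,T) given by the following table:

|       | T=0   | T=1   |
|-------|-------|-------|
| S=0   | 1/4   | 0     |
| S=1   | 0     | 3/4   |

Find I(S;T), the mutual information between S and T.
Marginal P(S) (row sums):
  P(S=0) = 1/4 + 0 = 1/4
  P(S=1) = 0 + 3/4 = 3/4
Marginal P(T) (column sums):
  P(T=0) = 1/4 + 0 = 1/4
  P(T=1) = 0 + 3/4 = 3/4

H(S) = -[(1/4)·log₂(1/4) + (3/4)·log₂(3/4)]
  = 0.5000 + 0.3113
  = 0.8113 bits
H(T) = -[(1/4)·log₂(1/4) + (3/4)·log₂(3/4)]
  = 0.5000 + 0.3113
  = 0.8113 bits
H(S,T) = -[(1/4)·log₂(1/4) + (3/4)·log₂(3/4)]
  = 0.5000 + 0.3113
  = 0.8113 bits

I(S;T) = H(S) + H(T) - H(S,T)
  = 0.8113 + 0.8113 - 0.8113
  = 0.8113 bits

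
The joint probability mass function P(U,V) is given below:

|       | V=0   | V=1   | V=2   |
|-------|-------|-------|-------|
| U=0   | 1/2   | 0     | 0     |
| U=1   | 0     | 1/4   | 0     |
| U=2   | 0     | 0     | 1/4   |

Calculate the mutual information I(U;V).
Marginal P(U) (row sums):
  P(U=0) = 1/2 + 0 + 0 = 1/2
  P(U=1) = 0 + 1/4 + 0 = 1/4
  P(U=2) = 0 + 0 + 1/4 = 1/4
Marginal P(V) (column sums):
  P(V=0) = 1/2 + 0 + 0 = 1/2
  P(V=1) = 0 + 1/4 + 0 = 1/4
  P(V=2) = 0 + 0 + 1/4 = 1/4

H(U) = -[(1/2)·log₂(1/2) + (1/4)·log₂(1/4) + (1/4)·log₂(1/4)]
  = 0.5000 + 0.5000 + 0.5000
  = 1.5000 bits
H(V) = -[(1/2)·log₂(1/2) + (1/4)·log₂(1/4) + (1/4)·log₂(1/4)]
  = 0.5000 + 0.5000 + 0.5000
  = 1.5000 bits
H(U,V) = -[(1/2)·log₂(1/2) + (1/4)·log₂(1/4) + (1/4)·log₂(1/4)]
  = 0.5000 + 0.5000 + 0.5000
  = 1.5000 bits

I(U;V) = H(U) + H(V) - H(U,V)
  = 1.5000 + 1.5000 - 1.5000
  = 1.5000 bits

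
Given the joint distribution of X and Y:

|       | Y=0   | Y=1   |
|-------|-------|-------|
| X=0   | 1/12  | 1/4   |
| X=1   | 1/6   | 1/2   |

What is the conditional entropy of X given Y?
Marginal P(Y) (column sums):
  P(Y=0) = 1/12 + 1/6 = 1/4
  P(Y=1) = 1/4 + 1/2 = 3/4

H(X|Y) = -Σ P(X,Y)·log₂ P(X|Y), where P(X|Y) = P(X,Y) / P(Y)
  (X=0,Y=0): P(X|Y) = (1/12)/(1/4) = 1/3;  -(1/12)·log₂(1/3) = 0.1321
  (X=0,Y=1): P(X|Y) = (1/4)/(3/4) = 1/3;  -(1/4)·log₂(1/3) = 0.3962
  (X=1,Y=0): P(X|Y) = (1/6)/(1/4) = 2/3;  -(1/6)·log₂(2/3) = 0.0975
  (X=1,Y=1): P(X|Y) = (1/2)/(3/4) = 2/3;  -(1/2)·log₂(2/3) = 0.2925
H(X|Y) = 0.1321 + 0.3962 + 0.0975 + 0.2925
  = 0.9183 bits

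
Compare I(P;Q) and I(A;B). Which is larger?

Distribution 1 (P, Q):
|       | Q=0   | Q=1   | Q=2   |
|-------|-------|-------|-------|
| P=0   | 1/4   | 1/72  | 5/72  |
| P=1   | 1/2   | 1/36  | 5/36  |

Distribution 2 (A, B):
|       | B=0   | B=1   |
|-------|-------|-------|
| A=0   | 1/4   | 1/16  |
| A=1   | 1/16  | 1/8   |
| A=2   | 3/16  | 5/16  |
Distribution 1 (P, Q):
Marginal P(P) (row sums):
  P(P=0) = 1/4 + 1/72 + 5/72 = 1/3
  P(P=1) = 1/2 + 1/36 + 5/36 = 2/3
Marginal P(Q) (column sums):
  P(Q=0) = 1/4 + 1/2 = 3/4
  P(Q=1) = 1/72 + 1/36 = 1/24
  P(Q=2) = 5/72 + 5/36 = 5/24

H(P) = -[(1/3)·log₂(1/3) + (2/3)·log₂(2/3)]
  = 0.5283 + 0.3900
  = 0.9183 bits
H(Q) = -[(3/4)·log₂(3/4) + (1/24)·log₂(1/24) + (5/24)·log₂(5/24)]
  = 0.3113 + 0.1910 + 0.4715
  = 0.9738 bits
H(P,Q) = -[(1/4)·log₂(1/4) + (1/72)·log₂(1/72) + (5/72)·log₂(5/72) + (1/2)·log₂(1/2) + (1/36)·log₂(1/36) + (5/36)·log₂(5/36)]
  = 0.5000 + 0.0857 + 0.2672 + 0.5000 + 0.1436 + 0.3956
  = 1.8921 bits

I(P;Q) = H(P) + H(Q) - H(P,Q)
  = 0.9183 + 0.9738 - 1.8921
  = 0.0000 bits

Distribution 2 (A, B):
Marginal P(A) (row sums):
  P(A=0) = 1/4 + 1/16 = 5/16
  P(A=1) = 1/16 + 1/8 = 3/16
  P(A=2) = 3/16 + 5/16 = 1/2
Marginal P(B) (column sums):
  P(B=0) = 1/4 + 1/16 + 3/16 = 1/2
  P(B=1) = 1/16 + 1/8 + 5/16 = 1/2

H(A) = -[(5/16)·log₂(5/16) + (3/16)·log₂(3/16) + (1/2)·log₂(1/2)]
  = 0.5244 + 0.4528 + 0.5000
  = 1.4772 bits
H(B) = -[(1/2)·log₂(1/2) + (1/2)·log₂(1/2)]
  = 0.5000 + 0.5000
  = 1.0000 bits
H(A,B) = -[(1/4)·log₂(1/4) + (1/16)·log₂(1/16) + (1/16)·log₂(1/16) + (1/8)·log₂(1/8) + (3/16)·log₂(3/16) + (5/16)·log₂(5/16)]
  = 0.5000 + 0.2500 + 0.2500 + 0.3750 + 0.4528 + 0.5244
  = 2.3522 bits

I(A;B) = H(A) + H(B) - H(A,B)
  = 1.4772 + 1.0000 - 2.3522
  = 0.1250 bits

I(A;B) = 0.1250 bits > I(P;Q) = 0.0000 bits, so (A, B) has the higher mutual information (stronger dependence).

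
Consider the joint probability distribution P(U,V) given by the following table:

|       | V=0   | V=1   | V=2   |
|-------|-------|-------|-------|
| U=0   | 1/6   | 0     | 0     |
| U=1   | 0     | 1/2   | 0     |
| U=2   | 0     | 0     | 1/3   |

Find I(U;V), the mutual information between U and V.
Marginal P(U) (row sums):
  P(U=0) = 1/6 + 0 + 0 = 1/6
  P(U=1) = 0 + 1/2 + 0 = 1/2
  P(U=2) = 0 + 0 + 1/3 = 1/3
Marginal P(V) (column sums):
  P(V=0) = 1/6 + 0 + 0 = 1/6
  P(V=1) = 0 + 1/2 + 0 = 1/2
  P(V=2) = 0 + 0 + 1/3 = 1/3

H(U) = -[(1/6)·log₂(1/6) + (1/2)·log₂(1/2) + (1/3)·log₂(1/3)]
  = 0.4308 + 0.5000 + 0.5283
  = 1.4591 bits
H(V) = -[(1/6)·log₂(1/6) + (1/2)·log₂(1/2) + (1/3)·log₂(1/3)]
  = 0.4308 + 0.5000 + 0.5283
  = 1.4591 bits
H(U,V) = -[(1/6)·log₂(1/6) + (1/2)·log₂(1/2) + (1/3)·log₂(1/3)]
  = 0.4308 + 0.5000 + 0.5283
  = 1.4591 bits

I(U;V) = H(U) + H(V) - H(U,V)
  = 1.4591 + 1.4591 - 1.4591
  = 1.4591 bits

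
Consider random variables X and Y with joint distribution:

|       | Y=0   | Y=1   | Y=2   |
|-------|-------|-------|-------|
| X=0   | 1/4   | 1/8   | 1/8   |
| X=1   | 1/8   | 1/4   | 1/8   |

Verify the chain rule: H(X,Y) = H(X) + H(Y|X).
Left side:
H(X,Y) = -[(1/4)·log₂(1/4) + (1/8)·log₂(1/8) + (1/8)·log₂(1/8) + (1/8)·log₂(1/8) + (1/4)·log₂(1/4) + (1/8)·log₂(1/8)]
  = 0.5000 + 0.3750 + 0.3750 + 0.3750 + 0.5000 + 0.3750
  = 2.5000 bits

Right side:
Marginal P(X) (row sums):
  P(X=0) = 1/4 + 1/8 + 1/8 = 1/2
  P(X=1) = 1/8 + 1/4 + 1/8 = 1/2
H(X) = -[(1/2)·log₂(1/2) + (1/2)·log₂(1/2)]
  = 0.5000 + 0.5000
  = 1.0000 bits
H(Y|X) = -Σ P(X,Y)·log₂ P(Y|X), where P(Y|X) = P(X,Y) / P(X)
  (X=0,Y=0): P(Y|X) = (1/4)/(1/2) = 1/2;  -(1/4)·log₂(1/2) = 0.2500
  (X=0,Y=1): P(Y|X) = (1/8)/(1/2) = 1/4;  -(1/8)·log₂(1/4) = 0.2500
  (X=0,Y=2): P(Y|X) = (1/8)/(1/2) = 1/4;  -(1/8)·log₂(1/4) = 0.2500
  (X=1,Y=0): P(Y|X) = (1/8)/(1/2) = 1/4;  -(1/8)·log₂(1/4) = 0.2500
  (X=1,Y=1): P(Y|X) = (1/4)/(1/2) = 1/2;  -(1/4)·log₂(1/2) = 0.2500
  (X=1,Y=2): P(Y|X) = (1/8)/(1/2) = 1/4;  -(1/8)·log₂(1/4) = 0.2500
H(Y|X) = 0.2500 + 0.2500 + 0.2500 + 0.2500 + 0.2500 + 0.2500
  = 1.5000 bits
H(X) + H(Y|X) = 1.0000 + 1.5000 = 2.5000 bits

Both sides equal 2.5000 bits, so the chain rule holds ✓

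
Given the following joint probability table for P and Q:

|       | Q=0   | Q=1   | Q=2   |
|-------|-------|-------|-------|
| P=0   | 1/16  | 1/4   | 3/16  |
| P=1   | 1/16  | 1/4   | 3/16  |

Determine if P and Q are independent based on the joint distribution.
Marginal P(P) (row sums):
  P(P=0) = 1/16 + 1/4 + 3/16 = 1/2
  P(P=1) = 1/16 + 1/4 + 3/16 = 1/2
Marginal P(Q) (column sums):
  P(Q=0) = 1/16 + 1/16 = 1/8
  P(Q=1) = 1/4 + 1/4 = 1/2
  P(Q=2) = 3/16 + 3/16 = 3/8

P and Q are independent iff P(P=i,Q=j) = P(P=i)·P(Q=j) for every cell.
  P(P=0)·P(Q=0) = 1/2 × 1/8 = 1/16 = P(P=0,Q=0) ✓
  P(P=0)·P(Q=1) = 1/2 × 1/2 = 1/4 = P(P=0,Q=1) ✓
  P(P=0)·P(Q=2) = 1/2 × 3/8 = 3/16 = P(P=0,Q=2) ✓
  P(P=1)·P(Q=0) = 1/2 × 1/8 = 1/16 = P(P=1,Q=0) ✓
  P(P=1)·P(Q=1) = 1/2 × 1/2 = 1/4 = P(P=1,Q=1) ✓
  P(P=1)·P(Q=2) = 1/2 × 3/8 = 3/16 = P(P=1,Q=2) ✓

Yes, P and Q are independent: every cell factors, so I(P;Q) = 0 bits.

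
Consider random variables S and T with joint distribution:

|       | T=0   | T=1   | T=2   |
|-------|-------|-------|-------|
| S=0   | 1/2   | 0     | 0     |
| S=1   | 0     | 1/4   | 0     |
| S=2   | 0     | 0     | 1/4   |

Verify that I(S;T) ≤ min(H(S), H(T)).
Marginal P(S) (row sums):
  P(S=0) = 1/2 + 0 + 0 = 1/2
  P(S=1) = 0 + 1/4 + 0 = 1/4
  P(S=2) = 0 + 0 + 1/4 = 1/4
Marginal P(T) (column sums):
  P(T=0) = 1/2 + 0 + 0 = 1/2
  P(T=1) = 0 + 1/4 + 0 = 1/4
  P(T=2) = 0 + 0 + 1/4 = 1/4

H(S) = -[(1/2)·log₂(1/2) + (1/4)·log₂(1/4) + (1/4)·log₂(1/4)]
  = 0.5000 + 0.5000 + 0.5000
  = 1.5000 bits
H(T) = -[(1/2)·log₂(1/2) + (1/4)·log₂(1/4) + (1/4)·log₂(1/4)]
  = 0.5000 + 0.5000 + 0.5000
  = 1.5000 bits
H(S,T) = -[(1/2)·log₂(1/2) + (1/4)·log₂(1/4) + (1/4)·log₂(1/4)]
  = 0.5000 + 0.5000 + 0.5000
  = 1.5000 bits

I(S;T) = H(S) + H(T) - H(S,T)
  = 1.5000 + 1.5000 - 1.5000
  = 1.5000 bits

min(H(S), H(T)) = min(1.5000, 1.5000) = 1.5000 bits
Since 1.5000 ≤ 1.5000, the bound is satisfied ✓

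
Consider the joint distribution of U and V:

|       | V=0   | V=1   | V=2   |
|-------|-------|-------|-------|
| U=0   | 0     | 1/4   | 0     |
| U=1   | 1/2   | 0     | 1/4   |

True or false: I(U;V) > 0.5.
Marginal P(U) (row sums):
  P(U=0) = 0 + 1/4 + 0 = 1/4
  P(U=1) = 1/2 + 0 + 1/4 = 3/4
Marginal P(V) (column sums):
  P(V=0) = 0 + 1/2 = 1/2
  P(V=1) = 1/4 + 0 = 1/4
  P(V=2) = 0 + 1/4 = 1/4

H(U) = -[(1/4)·log₂(1/4) + (3/4)·log₂(3/4)]
  = 0.5000 + 0.3113
  = 0.8113 bits
H(V) = -[(1/2)·log₂(1/2) + (1/4)·log₂(1/4) + (1/4)·log₂(1/4)]
  = 0.5000 + 0.5000 + 0.5000
  = 1.5000 bits
H(U,V) = -[(1/4)·log₂(1/4) + (1/2)·log₂(1/2) + (1/4)·log₂(1/4)]
  = 0.5000 + 0.5000 + 0.5000
  = 1.5000 bits

I(U;V) = H(U) + H(V) - H(U,V)
  = 0.8113 + 1.5000 - 1.5000
  = 0.8113 bits

True. I(U;V) = 0.8113 bits, which is > 0.5 bits.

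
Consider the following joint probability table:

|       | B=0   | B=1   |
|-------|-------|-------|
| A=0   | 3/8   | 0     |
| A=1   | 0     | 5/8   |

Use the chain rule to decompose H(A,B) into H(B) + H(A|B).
By the chain rule: H(A,B) = H(B) + H(A|B)

Marginal P(B) (column sums):
  P(B=0) = 3/8 + 0 = 3/8
  P(B=1) = 0 + 5/8 = 5/8
H(B) = -[(3/8)·log₂(3/8) + (5/8)·log₂(5/8)]
  = 0.5306 + 0.4238
  = 0.9544 bits
H(A|B) = -Σ P(A,B)·log₂ P(A|B), where P(A|B) = P(A,B) / P(B)
  (cells with P(A,B) = 0 contribute 0)
  (A=0,B=0): P(A|B) = (3/8)/(3/8) = 1;  -(3/8)·log₂(1) = 0.0000
  (A=1,B=1): P(A|B) = (5/8)/(5/8) = 1;  -(5/8)·log₂(1) = 0.0000
H(A|B) = 0.0000 + 0.0000
  = 0.0000 bits

H(A,B) = H(B) + H(A|B) = 0.9544 + 0.0000 = 0.9544 bits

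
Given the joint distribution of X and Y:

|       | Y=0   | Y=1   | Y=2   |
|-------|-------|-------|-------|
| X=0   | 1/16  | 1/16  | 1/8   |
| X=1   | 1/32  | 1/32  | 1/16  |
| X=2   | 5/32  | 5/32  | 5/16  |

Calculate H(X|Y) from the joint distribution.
Marginal P(Y) (column sums):
  P(Y=0) = 1/16 + 1/32 + 5/32 = 1/4
  P(Y=1) = 1/16 + 1/32 + 5/32 = 1/4
  P(Y=2) = 1/8 + 1/16 + 5/16 = 1/2

H(X|Y) = -Σ P(X,Y)·log₂ P(X|Y), where P(X|Y) = P(X,Y) / P(Y)
  (X=0,Y=0): P(X|Y) = (1/16)/(1/4) = 1/4;  -(1/16)·log₂(1/4) = 0.1250
  (X=0,Y=1): P(X|Y) = (1/16)/(1/4) = 1/4;  -(1/16)·log₂(1/4) = 0.1250
  (X=0,Y=2): P(X|Y) = (1/8)/(1/2) = 1/4;  -(1/8)·log₂(1/4) = 0.2500
  (X=1,Y=0): P(X|Y) = (1/32)/(1/4) = 1/8;  -(1/32)·log₂(1/8) = 0.0938
  (X=1,Y=1): P(X|Y) = (1/32)/(1/4) = 1/8;  -(1/32)·log₂(1/8) = 0.0938
  (X=1,Y=2): P(X|Y) = (1/16)/(1/2) = 1/8;  -(1/16)·log₂(1/8) = 0.1875
  (X=2,Y=0): P(X|Y) = (5/32)/(1/4) = 5/8;  -(5/32)·log₂(5/8) = 0.1059
  (X=2,Y=1): P(X|Y) = (5/32)/(1/4) = 5/8;  -(5/32)·log₂(5/8) = 0.1059
  (X=2,Y=2): P(X|Y) = (5/16)/(1/2) = 5/8;  -(5/16)·log₂(5/8) = 0.2119
H(X|Y) = 0.1250 + 0.1250 + 0.2500 + 0.0938 + 0.0938 + 0.1875 + 0.1059 + 0.1059 + 0.2119
  = 1.2988 bits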